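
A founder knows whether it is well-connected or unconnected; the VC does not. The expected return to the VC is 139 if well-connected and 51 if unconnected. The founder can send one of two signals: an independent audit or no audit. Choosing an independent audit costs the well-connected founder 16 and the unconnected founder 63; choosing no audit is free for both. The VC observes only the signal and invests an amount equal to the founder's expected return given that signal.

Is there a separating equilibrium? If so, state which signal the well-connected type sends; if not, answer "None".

Try well-connected → audit, unconnected → no audit:
  Under separation the VC infers type exactly: audit → well-connected (pays 139), no audit → unconnected (pays 51).
  Well-connected: audit gives 139 − 16 = 123; no audit gives 51 − 0 = 51. No deviation. ✓
  Unconnected: no audit gives 51 − 0 = 51; audit gives 139 − 63 = 76. Would deviate. ✗
Try well-connected → no audit, unconnected → audit:
  Under separation the VC infers type exactly: no audit → well-connected (pays 139), audit → unconnected (pays 51).
  Well-connected: no audit gives 139 − 0 = 139; audit gives 51 − 16 = 35. No deviation. ✓
  Unconnected: audit gives 51 − 63 = -12; no audit gives 139 − 0 = 139. Would deviate. ✗
Neither assignment is incentive-compatible.

None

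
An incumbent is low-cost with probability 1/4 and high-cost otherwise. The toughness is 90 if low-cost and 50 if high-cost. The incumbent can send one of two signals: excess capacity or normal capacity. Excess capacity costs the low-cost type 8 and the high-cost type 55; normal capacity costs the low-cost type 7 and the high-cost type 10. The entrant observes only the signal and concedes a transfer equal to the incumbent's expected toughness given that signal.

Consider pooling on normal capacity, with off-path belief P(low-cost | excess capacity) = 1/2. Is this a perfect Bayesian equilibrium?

At the pooled signal (normal capacity) the entrant holds the prior 1/4 and pays 1/4·90 + 3/4·50 = 60. Off-path (excess capacity) belief 1/2 gives 1/2·90 + 1/2·50 = 70.
Low-cost: normal capacity gives 60 − 7 = 53; excess capacity gives 70 − 8 = 62. Deviates. ✗
High-cost: normal capacity gives 60 − 10 = 50; excess capacity gives 70 − 55 = 15. Stays. ✓

No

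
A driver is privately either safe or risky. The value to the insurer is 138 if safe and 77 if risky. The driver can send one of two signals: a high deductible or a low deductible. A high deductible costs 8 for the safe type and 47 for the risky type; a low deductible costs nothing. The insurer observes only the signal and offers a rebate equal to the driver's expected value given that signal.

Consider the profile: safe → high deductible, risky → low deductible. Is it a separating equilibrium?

No

Under separation the insurer infers type exactly: high deductible → safe (pays 138), low deductible → risky (pays 77).
Safe: high deductible gives 138 − 8 = 130; low deductible gives 77 − 0 = 77. No deviation. ✓
Risky: low deductible gives 77 − 0 = 77; high deductible gives 138 − 47 = 91. Would deviate. ✗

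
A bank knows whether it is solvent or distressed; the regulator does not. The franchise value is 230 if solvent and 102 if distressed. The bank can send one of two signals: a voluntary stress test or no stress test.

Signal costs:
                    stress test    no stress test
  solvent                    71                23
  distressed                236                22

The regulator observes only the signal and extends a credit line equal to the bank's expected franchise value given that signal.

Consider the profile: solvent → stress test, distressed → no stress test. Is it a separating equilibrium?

Yes

If types separate, stress test earns payment 230 and no stress test earns 102.
Solvent: stress test gives 230 − 71 = 159; no stress test gives 102 − 23 = 79. No deviation. ✓
Distressed: no stress test gives 102 − 22 = 80; stress test gives 230 − 236 = -6. No deviation. ✓
Neither type gains from mimicking the other.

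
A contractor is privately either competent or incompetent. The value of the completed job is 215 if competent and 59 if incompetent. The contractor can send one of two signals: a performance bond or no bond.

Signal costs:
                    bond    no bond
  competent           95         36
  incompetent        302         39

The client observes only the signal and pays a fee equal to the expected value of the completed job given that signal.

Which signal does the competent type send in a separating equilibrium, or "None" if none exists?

Try competent → bond, incompetent → no bond:
  If types separate, bond earns payment 215 and no bond earns 59.
  Competent: bond gives 215 − 95 = 120; no bond gives 59 − 36 = 23. No deviation. ✓
  Incompetent: no bond gives 59 − 39 = 20; bond gives 215 − 302 = -87. No deviation. ✓
Both hold — the competent type sends bond.

bond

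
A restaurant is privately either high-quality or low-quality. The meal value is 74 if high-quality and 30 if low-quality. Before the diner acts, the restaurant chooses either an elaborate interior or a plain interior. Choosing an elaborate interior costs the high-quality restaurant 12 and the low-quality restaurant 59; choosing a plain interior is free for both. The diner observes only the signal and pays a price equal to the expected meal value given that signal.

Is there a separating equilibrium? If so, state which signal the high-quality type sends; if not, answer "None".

elaborate interior

Try high-quality → elaborate interior, low-quality → plain interior:
  Under separation the diner infers type exactly: elaborate interior → high-quality (pays 74), plain interior → low-quality (pays 30).
  High-quality: elaborate interior gives 74 − 12 = 62; plain interior gives 30 − 0 = 30. No deviation. ✓
  Low-quality: plain interior gives 30 − 0 = 30; elaborate interior gives 74 − 59 = 15. No deviation. ✓
Both hold — the high-quality type sends elaborate interior.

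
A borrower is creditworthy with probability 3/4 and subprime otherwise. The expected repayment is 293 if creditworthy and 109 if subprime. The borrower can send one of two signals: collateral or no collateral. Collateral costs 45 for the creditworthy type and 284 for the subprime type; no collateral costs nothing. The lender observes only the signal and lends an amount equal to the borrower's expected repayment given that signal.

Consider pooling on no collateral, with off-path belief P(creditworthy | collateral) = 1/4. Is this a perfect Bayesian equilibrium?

On the equilibrium path (no collateral) the lender holds the prior 3/4 and pays 3/4·293 + 1/4·109 = 247. Off-path (collateral) belief 1/4 gives 1/4·293 + 3/4·109 = 155.
Creditworthy: no collateral gives 247 − 0 = 247; collateral gives 155 − 45 = 110. Stays. ✓
Subprime: no collateral gives 247 − 0 = 247; collateral gives 155 − 284 = -129. Stays. ✓
Beliefs are Bayes-consistent on-path and both types best-respond.

Yes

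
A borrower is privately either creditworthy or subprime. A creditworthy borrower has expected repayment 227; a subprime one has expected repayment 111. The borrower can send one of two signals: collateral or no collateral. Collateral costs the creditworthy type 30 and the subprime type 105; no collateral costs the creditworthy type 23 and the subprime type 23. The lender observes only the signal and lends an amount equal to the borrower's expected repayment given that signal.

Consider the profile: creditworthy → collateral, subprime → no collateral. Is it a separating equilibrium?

If types separate, collateral earns payment 227 and no collateral earns 111.
Creditworthy: collateral gives 227 − 30 = 197; no collateral gives 111 − 23 = 88. No deviation. ✓
Subprime: no collateral gives 111 − 23 = 88; collateral gives 227 − 105 = 122. Would deviate. ✗

No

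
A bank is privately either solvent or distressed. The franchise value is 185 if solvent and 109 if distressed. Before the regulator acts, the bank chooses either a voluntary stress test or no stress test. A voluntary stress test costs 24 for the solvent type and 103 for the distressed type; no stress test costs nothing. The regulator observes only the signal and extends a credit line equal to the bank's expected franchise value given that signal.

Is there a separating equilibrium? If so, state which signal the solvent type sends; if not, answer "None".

Try solvent → stress test, distressed → no stress test:
  If types separate, stress test earns payment 185 and no stress test earns 109.
  Solvent: stress test gives 185 − 24 = 161; no stress test gives 109 − 0 = 109. No deviation. ✓
  Distressed: no stress test gives 109 − 0 = 109; stress test gives 185 − 103 = 82. No deviation. ✓
Both hold — the solvent type sends stress test.

stress test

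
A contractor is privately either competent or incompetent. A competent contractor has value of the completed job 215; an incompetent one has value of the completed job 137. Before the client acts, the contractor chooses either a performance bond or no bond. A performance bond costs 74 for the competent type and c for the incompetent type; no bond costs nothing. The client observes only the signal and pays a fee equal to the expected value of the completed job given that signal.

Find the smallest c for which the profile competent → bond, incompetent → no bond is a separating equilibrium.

Under separation: bond → competent (pays 215); no bond → incompetent (pays 137).
Competent: 215 − 74 = 141 ≥ 137 − 0 = 137. Holds regardless of c. ✓
Incompetent: 137 − 0 ≥ 215 − c, so c ≥ 215 − 137 = 78.

78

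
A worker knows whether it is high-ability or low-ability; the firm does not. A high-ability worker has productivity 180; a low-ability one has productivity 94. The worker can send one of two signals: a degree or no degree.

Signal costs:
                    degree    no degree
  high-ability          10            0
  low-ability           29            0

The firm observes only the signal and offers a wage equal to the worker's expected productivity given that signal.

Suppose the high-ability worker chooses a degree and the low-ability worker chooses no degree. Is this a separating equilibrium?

No

If types separate, degree earns payment 180 and no degree earns 94.
High-ability: degree gives 180 − 10 = 170; no degree gives 94 − 0 = 94. No deviation. ✓
Low-ability: no degree gives 94 − 0 = 94; degree gives 180 − 29 = 151. Would deviate. ✗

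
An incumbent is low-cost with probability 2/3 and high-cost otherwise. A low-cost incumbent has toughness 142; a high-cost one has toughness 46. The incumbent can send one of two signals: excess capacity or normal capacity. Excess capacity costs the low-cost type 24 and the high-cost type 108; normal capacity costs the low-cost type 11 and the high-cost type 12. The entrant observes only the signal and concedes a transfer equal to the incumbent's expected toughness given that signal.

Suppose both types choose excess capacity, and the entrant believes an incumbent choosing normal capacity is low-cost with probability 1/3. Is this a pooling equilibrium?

On the equilibrium path (excess capacity) the entrant holds the prior 2/3 and pays 2/3·142 + 1/3·46 = 110. Off-path (normal capacity) belief 1/3 gives 1/3·142 + 2/3·46 = 78.
Low-cost: excess capacity gives 110 − 24 = 86; normal capacity gives 78 − 11 = 67. Stays. ✓
High-cost: excess capacity gives 110 − 108 = 2; normal capacity gives 78 − 12 = 66. Deviates. ✗

No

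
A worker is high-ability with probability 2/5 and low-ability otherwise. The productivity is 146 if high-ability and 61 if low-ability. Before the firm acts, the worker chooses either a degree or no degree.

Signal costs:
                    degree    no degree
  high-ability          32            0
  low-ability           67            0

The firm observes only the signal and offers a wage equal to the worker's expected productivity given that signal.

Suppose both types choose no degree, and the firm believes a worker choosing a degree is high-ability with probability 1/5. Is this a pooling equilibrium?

Yes

On the equilibrium path (no degree) the firm holds the prior 2/5 and pays 2/5·146 + 3/5·61 = 95. Off-path (degree) belief 1/5 gives 1/5·146 + 4/5·61 = 78.
High-ability: no degree gives 95 − 0 = 95; degree gives 78 − 32 = 46. Stays. ✓
Low-ability: no degree gives 95 − 0 = 95; degree gives 78 − 67 = 11. Stays. ✓
Beliefs are Bayes-consistent on-path and both types best-respond.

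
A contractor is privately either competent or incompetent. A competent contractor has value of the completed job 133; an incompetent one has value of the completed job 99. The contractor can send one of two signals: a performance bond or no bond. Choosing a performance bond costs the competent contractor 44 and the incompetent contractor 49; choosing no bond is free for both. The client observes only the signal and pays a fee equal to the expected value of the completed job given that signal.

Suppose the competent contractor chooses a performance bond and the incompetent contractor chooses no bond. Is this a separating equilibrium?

If types separate, bond earns payment 133 and no bond earns 99.
Competent: bond gives 133 − 44 = 89; no bond gives 99 − 0 = 99. Would deviate. ✗
Incompetent: no bond gives 99 − 0 = 99; bond gives 133 − 49 = 84. No deviation. ✓

No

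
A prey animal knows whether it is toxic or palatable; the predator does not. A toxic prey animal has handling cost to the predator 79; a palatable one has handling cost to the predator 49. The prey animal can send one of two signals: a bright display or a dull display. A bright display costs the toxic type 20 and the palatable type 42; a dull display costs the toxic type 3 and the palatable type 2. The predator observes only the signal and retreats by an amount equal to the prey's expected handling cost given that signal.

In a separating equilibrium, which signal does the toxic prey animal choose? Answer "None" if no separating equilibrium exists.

Try toxic → bright display, palatable → dull display:
  If types separate, bright display earns payment 79 and dull display earns 49.
  Toxic: bright display gives 79 − 20 = 59; dull display gives 49 − 3 = 46. No deviation. ✓
  Palatable: dull display gives 49 − 2 = 47; bright display gives 79 − 42 = 37. No deviation. ✓
Both hold — the toxic type sends bright display.

bright display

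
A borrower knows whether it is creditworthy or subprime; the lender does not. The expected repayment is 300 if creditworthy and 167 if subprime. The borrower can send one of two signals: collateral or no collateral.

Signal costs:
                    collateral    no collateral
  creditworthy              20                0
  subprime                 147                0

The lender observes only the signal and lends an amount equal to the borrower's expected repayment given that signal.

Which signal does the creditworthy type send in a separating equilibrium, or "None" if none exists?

collateral

Try creditworthy → collateral, subprime → no collateral:
  If types separate, collateral earns payment 300 and no collateral earns 167.
  Creditworthy: collateral gives 300 − 20 = 280; no collateral gives 167 − 0 = 167. No deviation. ✓
  Subprime: no collateral gives 167 − 0 = 167; collateral gives 300 − 147 = 153. No deviation. ✓
Both hold — the creditworthy type sends collateral.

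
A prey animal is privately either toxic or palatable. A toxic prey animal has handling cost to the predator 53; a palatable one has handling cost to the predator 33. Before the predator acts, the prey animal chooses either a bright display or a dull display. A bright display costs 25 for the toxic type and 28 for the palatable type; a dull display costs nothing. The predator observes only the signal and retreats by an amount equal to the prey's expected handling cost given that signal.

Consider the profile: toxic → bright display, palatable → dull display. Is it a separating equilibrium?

No

If types separate, bright display earns payment 53 and dull display earns 33.
Toxic: bright display gives 53 − 25 = 28; dull display gives 33 − 0 = 33. Would deviate. ✗
Palatable: dull display gives 33 − 0 = 33; bright display gives 53 − 28 = 25. No deviation. ✓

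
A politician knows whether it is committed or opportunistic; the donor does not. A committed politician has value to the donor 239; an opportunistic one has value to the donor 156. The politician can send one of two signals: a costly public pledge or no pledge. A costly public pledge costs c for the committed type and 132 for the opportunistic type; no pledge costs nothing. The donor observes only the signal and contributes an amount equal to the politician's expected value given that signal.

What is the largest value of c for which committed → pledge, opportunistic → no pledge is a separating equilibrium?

Under separation: pledge → committed (pays 239); no pledge → opportunistic (pays 156).
Opportunistic: 156 − 0 = 156 ≥ 239 − 132 = 107. Holds regardless of c. ✓
Committed: 239 − c ≥ 156 − 0, so c ≤ 239 − 156 = 83.

83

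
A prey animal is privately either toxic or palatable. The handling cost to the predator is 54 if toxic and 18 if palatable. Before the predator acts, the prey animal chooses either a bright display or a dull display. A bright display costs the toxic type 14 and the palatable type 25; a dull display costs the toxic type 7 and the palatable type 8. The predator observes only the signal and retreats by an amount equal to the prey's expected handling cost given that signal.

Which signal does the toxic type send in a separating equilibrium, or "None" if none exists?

None

Try toxic → bright display, palatable → dull display:
  Under separation the predator infers type exactly: bright display → toxic (pays 54), dull display → palatable (pays 18).
  Toxic: bright display gives 54 − 14 = 40; dull display gives 18 − 7 = 11. No deviation. ✓
  Palatable: dull display gives 18 − 8 = 10; bright display gives 54 − 25 = 29. Would deviate. ✗
Try toxic → dull display, palatable → bright display:
  Under separation the predator infers type exactly: dull display → toxic (pays 54), bright display → palatable (pays 18).
  Toxic: dull display gives 54 − 7 = 47; bright display gives 18 − 14 = 4. No deviation. ✓
  Palatable: bright display gives 18 − 25 = -7; dull display gives 54 − 8 = 46. Would deviate. ✗
Neither assignment is incentive-compatible.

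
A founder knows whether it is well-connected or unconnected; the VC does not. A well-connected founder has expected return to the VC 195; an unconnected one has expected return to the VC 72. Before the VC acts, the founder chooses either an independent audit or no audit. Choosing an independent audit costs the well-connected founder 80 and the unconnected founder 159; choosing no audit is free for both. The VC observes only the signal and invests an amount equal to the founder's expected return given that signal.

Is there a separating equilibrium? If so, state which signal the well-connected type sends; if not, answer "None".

Try well-connected → audit, unconnected → no audit:
  If types separate, audit earns payment 195 and no audit earns 72.
  Well-connected: audit gives 195 − 80 = 115; no audit gives 72 − 0 = 72. No deviation. ✓
  Unconnected: no audit gives 72 − 0 = 72; audit gives 195 − 159 = 36. No deviation. ✓
Both hold — the well-connected type sends audit.

audit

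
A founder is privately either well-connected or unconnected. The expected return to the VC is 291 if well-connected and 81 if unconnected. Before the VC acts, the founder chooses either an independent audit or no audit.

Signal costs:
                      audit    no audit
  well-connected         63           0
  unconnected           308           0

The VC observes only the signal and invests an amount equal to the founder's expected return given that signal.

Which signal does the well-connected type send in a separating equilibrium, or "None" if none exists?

Try well-connected → audit, unconnected → no audit:
  If types separate, audit earns payment 291 and no audit earns 81.
  Well-connected: audit gives 291 − 63 = 228; no audit gives 81 − 0 = 81. No deviation. ✓
  Unconnected: no audit gives 81 − 0 = 81; audit gives 291 − 308 = -17. No deviation. ✓
Both hold — the well-connected type sends audit.

audit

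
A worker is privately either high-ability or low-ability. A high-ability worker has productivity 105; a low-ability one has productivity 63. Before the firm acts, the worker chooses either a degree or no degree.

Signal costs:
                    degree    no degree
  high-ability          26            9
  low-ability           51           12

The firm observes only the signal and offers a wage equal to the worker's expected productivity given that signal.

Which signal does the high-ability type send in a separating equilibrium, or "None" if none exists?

Try high-ability → degree, low-ability → no degree:
  If types separate, degree earns payment 105 and no degree earns 63.
  High-ability: degree gives 105 − 26 = 79; no degree gives 63 − 9 = 54. No deviation. ✓
  Low-ability: no degree gives 63 − 12 = 51; degree gives 105 − 51 = 54. Would deviate. ✗
Try high-ability → no degree, low-ability → degree:
  If types separate, no degree earns payment 105 and degree earns 63.
  High-ability: no degree gives 105 − 9 = 96; degree gives 63 − 26 = 37. No deviation. ✓
  Low-ability: degree gives 63 − 51 = 12; no degree gives 105 − 12 = 93. Would deviate. ✗
Neither assignment is incentive-compatible.

None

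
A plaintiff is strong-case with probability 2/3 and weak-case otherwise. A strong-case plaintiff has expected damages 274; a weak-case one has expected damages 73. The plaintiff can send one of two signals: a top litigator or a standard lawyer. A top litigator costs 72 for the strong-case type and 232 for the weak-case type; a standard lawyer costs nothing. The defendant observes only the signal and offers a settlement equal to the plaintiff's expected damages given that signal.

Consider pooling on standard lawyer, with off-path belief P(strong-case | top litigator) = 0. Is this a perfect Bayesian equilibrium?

At the pooled signal (standard lawyer) the defendant holds the prior 2/3 and pays 2/3·274 + 1/3·73 = 207. Off-path (top litigator) belief 0 gives 0·274 + 1·73 = 73.
Strong-case: standard lawyer gives 207 − 0 = 207; top litigator gives 73 − 72 = 1. Stays. ✓
Weak-case: standard lawyer gives 207 − 0 = 207; top litigator gives 73 − 232 = -159. Stays. ✓

Yes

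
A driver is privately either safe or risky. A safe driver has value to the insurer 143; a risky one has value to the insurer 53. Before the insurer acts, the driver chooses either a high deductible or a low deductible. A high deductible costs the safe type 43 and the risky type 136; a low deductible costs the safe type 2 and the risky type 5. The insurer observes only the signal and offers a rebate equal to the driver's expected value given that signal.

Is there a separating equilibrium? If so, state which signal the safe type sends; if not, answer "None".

high deductible

Try safe → high deductible, risky → low deductible:
  If types separate, high deductible earns payment 143 and low deductible earns 53.
  Safe: high deductible gives 143 − 43 = 100; low deductible gives 53 − 2 = 51. No deviation. ✓
  Risky: low deductible gives 53 − 5 = 48; high deductible gives 143 − 136 = 7. No deviation. ✓
Both hold — the safe type sends high deductible.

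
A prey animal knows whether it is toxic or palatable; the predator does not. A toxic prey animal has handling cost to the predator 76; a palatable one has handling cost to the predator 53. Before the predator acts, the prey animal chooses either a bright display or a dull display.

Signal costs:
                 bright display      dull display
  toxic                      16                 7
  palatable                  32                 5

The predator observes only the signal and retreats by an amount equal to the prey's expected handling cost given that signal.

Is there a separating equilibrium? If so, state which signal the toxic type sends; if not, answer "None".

bright display

Try toxic → bright display, palatable → dull display:
  If types separate, bright display earns payment 76 and dull display earns 53.
  Toxic: bright display gives 76 − 16 = 60; dull display gives 53 − 7 = 46. No deviation. ✓
  Palatable: dull display gives 53 − 5 = 48; bright display gives 76 − 32 = 44. No deviation. ✓
Both hold — the toxic type sends bright display.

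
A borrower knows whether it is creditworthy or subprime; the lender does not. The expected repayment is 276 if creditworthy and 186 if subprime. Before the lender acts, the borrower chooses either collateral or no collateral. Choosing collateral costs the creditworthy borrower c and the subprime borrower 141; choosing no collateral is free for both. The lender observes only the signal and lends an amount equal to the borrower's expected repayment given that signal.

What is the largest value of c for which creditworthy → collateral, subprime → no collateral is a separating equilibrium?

Under separation: collateral → creditworthy (pays 276); no collateral → subprime (pays 186).
Subprime: 186 − 0 = 186 ≥ 276 − 141 = 135. Holds regardless of c. ✓
Creditworthy: 276 − c ≥ 186 − 0, so c ≤ 276 − 186 = 90.

90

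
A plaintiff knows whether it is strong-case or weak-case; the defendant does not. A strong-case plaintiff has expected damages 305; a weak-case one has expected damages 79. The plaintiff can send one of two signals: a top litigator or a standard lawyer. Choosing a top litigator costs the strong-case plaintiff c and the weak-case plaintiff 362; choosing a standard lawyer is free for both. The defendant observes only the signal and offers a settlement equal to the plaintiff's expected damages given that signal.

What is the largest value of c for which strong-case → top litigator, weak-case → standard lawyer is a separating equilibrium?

226

Under separation: top litigator → strong-case (pays 305); standard lawyer → weak-case (pays 79).
Weak-case: 79 − 0 = 79 ≥ 305 − 362 = -57. Holds regardless of c. ✓
Strong-case: 305 − c ≥ 79 − 0, so c ≤ 305 − 79 = 226.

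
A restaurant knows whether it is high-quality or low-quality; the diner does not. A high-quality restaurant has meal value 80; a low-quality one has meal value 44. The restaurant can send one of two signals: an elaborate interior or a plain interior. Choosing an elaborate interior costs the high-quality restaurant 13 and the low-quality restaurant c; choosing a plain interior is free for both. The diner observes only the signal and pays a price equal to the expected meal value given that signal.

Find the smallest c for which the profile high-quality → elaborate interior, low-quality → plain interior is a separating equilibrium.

Under separation: elaborate interior → high-quality (pays 80); plain interior → low-quality (pays 44).
High-quality: 80 − 13 = 67 ≥ 44 − 0 = 44. Holds regardless of c. ✓
Low-quality: 44 − 0 ≥ 80 − c, so c ≥ 80 − 44 = 36.

36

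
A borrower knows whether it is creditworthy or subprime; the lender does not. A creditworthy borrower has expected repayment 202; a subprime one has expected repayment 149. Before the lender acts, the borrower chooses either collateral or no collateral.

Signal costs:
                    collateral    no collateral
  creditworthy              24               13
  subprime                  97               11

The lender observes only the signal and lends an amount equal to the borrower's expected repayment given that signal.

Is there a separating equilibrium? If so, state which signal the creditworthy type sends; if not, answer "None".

Try creditworthy → collateral, subprime → no collateral:
  If types separate, collateral earns payment 202 and no collateral earns 149.
  Creditworthy: collateral gives 202 − 24 = 178; no collateral gives 149 − 13 = 136. No deviation. ✓
  Subprime: no collateral gives 149 − 11 = 138; collateral gives 202 − 97 = 105. No deviation. ✓
Both hold — the creditworthy type sends collateral.

collateral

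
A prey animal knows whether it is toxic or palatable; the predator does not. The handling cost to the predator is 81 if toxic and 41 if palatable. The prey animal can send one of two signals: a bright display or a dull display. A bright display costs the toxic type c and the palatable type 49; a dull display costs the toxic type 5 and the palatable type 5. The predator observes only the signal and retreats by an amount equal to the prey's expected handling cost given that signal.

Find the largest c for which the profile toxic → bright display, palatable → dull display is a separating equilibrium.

45

Under separation: bright display → toxic (pays 81); dull display → palatable (pays 41).
Palatable: 41 − 5 = 36 ≥ 81 − 49 = 32. Holds regardless of c. ✓
Toxic: 81 − c ≥ 41 − 5, so c ≤ 81 − 36 = 45.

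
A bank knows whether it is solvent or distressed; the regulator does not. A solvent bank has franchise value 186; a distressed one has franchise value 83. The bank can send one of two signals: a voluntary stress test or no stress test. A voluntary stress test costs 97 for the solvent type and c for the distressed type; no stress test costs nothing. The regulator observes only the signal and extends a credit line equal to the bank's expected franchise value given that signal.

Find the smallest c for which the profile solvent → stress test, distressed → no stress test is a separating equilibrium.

103

Under separation: stress test → solvent (pays 186); no stress test → distressed (pays 83).
Solvent: 186 − 97 = 89 ≥ 83 − 0 = 83. Holds regardless of c. ✓
Distressed: 83 − 0 ≥ 186 − c, so c ≥ 186 − 83 = 103.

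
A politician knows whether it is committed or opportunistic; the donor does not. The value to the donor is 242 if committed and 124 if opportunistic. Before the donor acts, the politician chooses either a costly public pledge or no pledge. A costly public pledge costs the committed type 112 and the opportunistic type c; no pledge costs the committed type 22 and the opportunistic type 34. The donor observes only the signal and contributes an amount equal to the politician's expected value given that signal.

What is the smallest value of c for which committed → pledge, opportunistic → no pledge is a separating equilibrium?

152

Under separation: pledge → committed (pays 242); no pledge → opportunistic (pays 124).
Committed: 242 − 112 = 130 ≥ 124 − 22 = 102. Holds regardless of c. ✓
Opportunistic: 124 − 34 ≥ 242 − c, so c ≥ 242 − 90 = 152.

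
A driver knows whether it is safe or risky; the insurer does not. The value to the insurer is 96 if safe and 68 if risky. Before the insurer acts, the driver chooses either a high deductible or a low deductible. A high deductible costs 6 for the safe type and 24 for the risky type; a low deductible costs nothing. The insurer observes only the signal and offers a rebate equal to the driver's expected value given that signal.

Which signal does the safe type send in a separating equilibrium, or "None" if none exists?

None

Try safe → high deductible, risky → low deductible:
  Under separation the insurer infers type exactly: high deductible → safe (pays 96), low deductible → risky (pays 68).
  Safe: high deductible gives 96 − 6 = 90; low deductible gives 68 − 0 = 68. No deviation. ✓
  Risky: low deductible gives 68 − 0 = 68; high deductible gives 96 − 24 = 72. Would deviate. ✗
Try safe → low deductible, risky → high deductible:
  Under separation the insurer infers type exactly: low deductible → safe (pays 96), high deductible → risky (pays 68).
  Safe: low deductible gives 96 − 0 = 96; high deductible gives 68 − 6 = 62. No deviation. ✓
  Risky: high deductible gives 68 − 24 = 44; low deductible gives 96 − 0 = 96. Would deviate. ✗
Neither assignment is incentive-compatible.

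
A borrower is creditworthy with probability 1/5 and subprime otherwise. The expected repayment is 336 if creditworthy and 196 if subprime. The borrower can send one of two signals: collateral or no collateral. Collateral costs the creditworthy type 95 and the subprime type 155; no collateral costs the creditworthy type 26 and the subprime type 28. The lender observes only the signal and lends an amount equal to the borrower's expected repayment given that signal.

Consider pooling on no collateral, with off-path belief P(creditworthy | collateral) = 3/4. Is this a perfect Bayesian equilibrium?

No

At the pooled signal (no collateral) the lender holds the prior 1/5 and pays 1/5·336 + 4/5·196 = 224. Off-path (collateral) belief 3/4 gives 3/4·336 + 1/4·196 = 301.
Creditworthy: no collateral gives 224 − 26 = 198; collateral gives 301 − 95 = 206. Deviates. ✗
Subprime: no collateral gives 224 − 28 = 196; collateral gives 301 − 155 = 146. Stays. ✓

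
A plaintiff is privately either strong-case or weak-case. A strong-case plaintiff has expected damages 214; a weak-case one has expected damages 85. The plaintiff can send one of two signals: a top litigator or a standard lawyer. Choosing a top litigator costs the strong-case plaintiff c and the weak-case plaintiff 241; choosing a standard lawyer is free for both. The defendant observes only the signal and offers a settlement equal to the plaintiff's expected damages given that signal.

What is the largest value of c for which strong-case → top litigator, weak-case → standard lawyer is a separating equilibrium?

Under separation: top litigator → strong-case (pays 214); standard lawyer → weak-case (pays 85).
Weak-case: 85 − 0 = 85 ≥ 214 − 241 = -27. Holds regardless of c. ✓
Strong-case: 214 − c ≥ 85 − 0, so c ≤ 214 − 85 = 129.

129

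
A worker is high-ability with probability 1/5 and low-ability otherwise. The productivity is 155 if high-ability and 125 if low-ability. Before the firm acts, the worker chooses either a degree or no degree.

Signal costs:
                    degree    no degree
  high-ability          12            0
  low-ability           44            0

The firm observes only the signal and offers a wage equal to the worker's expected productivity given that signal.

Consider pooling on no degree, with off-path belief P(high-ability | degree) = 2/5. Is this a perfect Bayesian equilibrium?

Yes

On the equilibrium path (no degree) the firm holds the prior 1/5 and pays 1/5·155 + 4/5·125 = 131. Off-path (degree) belief 2/5 gives 2/5·155 + 3/5·125 = 137.
High-ability: no degree gives 131 − 0 = 131; degree gives 137 − 12 = 125. Stays. ✓
Low-ability: no degree gives 131 − 0 = 131; degree gives 137 − 44 = 93. Stays. ✓
Beliefs are Bayes-consistent on-path and both types best-respond.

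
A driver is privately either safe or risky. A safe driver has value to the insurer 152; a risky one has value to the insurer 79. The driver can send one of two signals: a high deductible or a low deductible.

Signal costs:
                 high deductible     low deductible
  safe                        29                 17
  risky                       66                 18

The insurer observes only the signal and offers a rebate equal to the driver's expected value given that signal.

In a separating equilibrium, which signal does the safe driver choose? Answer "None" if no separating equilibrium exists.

None

Try safe → high deductible, risky → low deductible:
  Under separation the insurer infers type exactly: high deductible → safe (pays 152), low deductible → risky (pays 79).
  Safe: high deductible gives 152 − 29 = 123; low deductible gives 79 − 17 = 62. No deviation. ✓
  Risky: low deductible gives 79 − 18 = 61; high deductible gives 152 − 66 = 86. Would deviate. ✗
Try safe → low deductible, risky → high deductible:
  Under separation the insurer infers type exactly: low deductible → safe (pays 152), high deductible → risky (pays 79).
  Safe: low deductible gives 152 − 17 = 135; high deductible gives 79 − 29 = 50. No deviation. ✓
  Risky: high deductible gives 79 − 66 = 13; low deductible gives 152 − 18 = 134. Would deviate. ✗
Neither assignment is incentive-compatible.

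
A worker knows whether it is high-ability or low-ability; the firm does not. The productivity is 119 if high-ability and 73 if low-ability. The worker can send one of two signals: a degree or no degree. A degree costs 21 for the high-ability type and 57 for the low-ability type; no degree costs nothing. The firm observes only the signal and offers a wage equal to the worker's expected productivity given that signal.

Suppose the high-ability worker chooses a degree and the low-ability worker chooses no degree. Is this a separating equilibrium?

Under separation the firm infers type exactly: degree → high-ability (pays 119), no degree → low-ability (pays 73).
High-ability: degree gives 119 − 21 = 98; no degree gives 73 − 0 = 73. No deviation. ✓
Low-ability: no degree gives 73 − 0 = 73; degree gives 119 − 57 = 62. No deviation. ✓
Both incentive constraints hold.

Yes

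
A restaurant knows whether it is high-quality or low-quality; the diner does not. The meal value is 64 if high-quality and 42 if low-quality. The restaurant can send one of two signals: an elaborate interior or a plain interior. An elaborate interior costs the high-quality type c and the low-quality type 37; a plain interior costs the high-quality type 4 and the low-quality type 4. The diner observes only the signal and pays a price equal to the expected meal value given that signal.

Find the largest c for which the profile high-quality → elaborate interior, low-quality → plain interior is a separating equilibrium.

Under separation: elaborate interior → high-quality (pays 64); plain interior → low-quality (pays 42).
Low-quality: 42 − 4 = 38 ≥ 64 − 37 = 27. Holds regardless of c. ✓
High-quality: 64 − c ≥ 42 − 4, so c ≤ 64 − 38 = 26.

26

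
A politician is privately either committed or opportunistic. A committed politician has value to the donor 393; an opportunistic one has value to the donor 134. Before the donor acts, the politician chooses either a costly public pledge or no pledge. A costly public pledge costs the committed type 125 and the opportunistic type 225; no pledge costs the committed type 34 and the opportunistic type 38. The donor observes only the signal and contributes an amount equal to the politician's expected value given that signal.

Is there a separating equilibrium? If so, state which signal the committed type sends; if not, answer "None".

None

Try committed → pledge, opportunistic → no pledge:
  Under separation the donor infers type exactly: pledge → committed (pays 393), no pledge → opportunistic (pays 134).
  Committed: pledge gives 393 − 125 = 268; no pledge gives 134 − 34 = 100. No deviation. ✓
  Opportunistic: no pledge gives 134 − 38 = 96; pledge gives 393 − 225 = 168. Would deviate. ✗
Try committed → no pledge, opportunistic → pledge:
  Under separation the donor infers type exactly: no pledge → committed (pays 393), pledge → opportunistic (pays 134).
  Committed: no pledge gives 393 − 34 = 359; pledge gives 134 − 125 = 9. No deviation. ✓
  Opportunistic: pledge gives 134 − 225 = -91; no pledge gives 393 − 38 = 355. Would deviate. ✗
Neither assignment is incentive-compatible.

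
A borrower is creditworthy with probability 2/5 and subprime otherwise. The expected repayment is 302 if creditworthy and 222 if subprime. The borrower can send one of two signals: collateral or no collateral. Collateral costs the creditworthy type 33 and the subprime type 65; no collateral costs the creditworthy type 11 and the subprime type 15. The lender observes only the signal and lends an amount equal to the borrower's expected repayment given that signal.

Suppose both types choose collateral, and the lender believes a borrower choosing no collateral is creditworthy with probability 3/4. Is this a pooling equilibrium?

At the pooled signal (collateral) the lender holds the prior 2/5 and pays 2/5·302 + 3/5·222 = 254. Off-path (no collateral) belief 3/4 gives 3/4·302 + 1/4·222 = 282.
Creditworthy: collateral gives 254 − 33 = 221; no collateral gives 282 − 11 = 271. Deviates. ✗
Subprime: collateral gives 254 − 65 = 189; no collateral gives 282 − 15 = 267. Deviates. ✗

No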